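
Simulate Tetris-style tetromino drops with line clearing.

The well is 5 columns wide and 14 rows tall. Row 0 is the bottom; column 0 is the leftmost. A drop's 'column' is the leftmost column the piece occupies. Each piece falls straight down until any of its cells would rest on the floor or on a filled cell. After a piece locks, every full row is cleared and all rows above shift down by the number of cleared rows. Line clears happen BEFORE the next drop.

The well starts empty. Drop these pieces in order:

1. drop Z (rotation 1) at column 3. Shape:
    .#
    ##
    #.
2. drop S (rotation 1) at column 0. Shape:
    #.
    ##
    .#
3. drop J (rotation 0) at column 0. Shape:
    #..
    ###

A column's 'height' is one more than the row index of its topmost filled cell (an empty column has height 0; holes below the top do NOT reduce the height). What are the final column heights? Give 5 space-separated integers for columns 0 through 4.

Drop 1: Z rot1 at col 3 lands with bottom-row=0; cleared 0 line(s) (total 0); column heights now [0 0 0 2 3], max=3
Drop 2: S rot1 at col 0 lands with bottom-row=0; cleared 0 line(s) (total 0); column heights now [3 2 0 2 3], max=3
Drop 3: J rot0 at col 0 lands with bottom-row=3; cleared 0 line(s) (total 0); column heights now [5 4 4 2 3], max=5

Answer: 5 4 4 2 3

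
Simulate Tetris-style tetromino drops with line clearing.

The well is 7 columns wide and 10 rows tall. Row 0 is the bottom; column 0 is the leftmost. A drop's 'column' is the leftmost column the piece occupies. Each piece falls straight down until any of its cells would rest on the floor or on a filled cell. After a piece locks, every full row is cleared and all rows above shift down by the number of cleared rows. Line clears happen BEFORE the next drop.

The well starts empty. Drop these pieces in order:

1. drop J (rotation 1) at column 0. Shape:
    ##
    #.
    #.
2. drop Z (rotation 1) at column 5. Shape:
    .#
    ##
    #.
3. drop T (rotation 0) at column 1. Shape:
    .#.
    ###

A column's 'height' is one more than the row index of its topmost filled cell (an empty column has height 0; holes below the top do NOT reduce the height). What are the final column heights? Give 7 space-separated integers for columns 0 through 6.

Answer: 3 4 5 4 0 2 3

Derivation:
Drop 1: J rot1 at col 0 lands with bottom-row=0; cleared 0 line(s) (total 0); column heights now [3 3 0 0 0 0 0], max=3
Drop 2: Z rot1 at col 5 lands with bottom-row=0; cleared 0 line(s) (total 0); column heights now [3 3 0 0 0 2 3], max=3
Drop 3: T rot0 at col 1 lands with bottom-row=3; cleared 0 line(s) (total 0); column heights now [3 4 5 4 0 2 3], max=5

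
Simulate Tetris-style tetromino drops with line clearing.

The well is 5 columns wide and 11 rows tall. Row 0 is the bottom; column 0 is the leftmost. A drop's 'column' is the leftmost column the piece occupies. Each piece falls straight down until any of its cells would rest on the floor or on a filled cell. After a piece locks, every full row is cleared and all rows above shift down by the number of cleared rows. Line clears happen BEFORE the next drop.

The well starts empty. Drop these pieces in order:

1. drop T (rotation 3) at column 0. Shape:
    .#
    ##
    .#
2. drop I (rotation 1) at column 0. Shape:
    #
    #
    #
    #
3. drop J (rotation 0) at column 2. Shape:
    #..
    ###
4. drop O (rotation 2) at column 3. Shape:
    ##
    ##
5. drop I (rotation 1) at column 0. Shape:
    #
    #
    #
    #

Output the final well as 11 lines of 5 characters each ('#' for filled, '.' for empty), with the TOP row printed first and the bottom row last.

Answer: .....
.....
#....
#....
#....
#....
#....
#....
#....
##.##
.####

Derivation:
Drop 1: T rot3 at col 0 lands with bottom-row=0; cleared 0 line(s) (total 0); column heights now [2 3 0 0 0], max=3
Drop 2: I rot1 at col 0 lands with bottom-row=2; cleared 0 line(s) (total 0); column heights now [6 3 0 0 0], max=6
Drop 3: J rot0 at col 2 lands with bottom-row=0; cleared 0 line(s) (total 0); column heights now [6 3 2 1 1], max=6
Drop 4: O rot2 at col 3 lands with bottom-row=1; cleared 1 line(s) (total 1); column heights now [5 2 1 2 2], max=5
Drop 5: I rot1 at col 0 lands with bottom-row=5; cleared 0 line(s) (total 1); column heights now [9 2 1 2 2], max=9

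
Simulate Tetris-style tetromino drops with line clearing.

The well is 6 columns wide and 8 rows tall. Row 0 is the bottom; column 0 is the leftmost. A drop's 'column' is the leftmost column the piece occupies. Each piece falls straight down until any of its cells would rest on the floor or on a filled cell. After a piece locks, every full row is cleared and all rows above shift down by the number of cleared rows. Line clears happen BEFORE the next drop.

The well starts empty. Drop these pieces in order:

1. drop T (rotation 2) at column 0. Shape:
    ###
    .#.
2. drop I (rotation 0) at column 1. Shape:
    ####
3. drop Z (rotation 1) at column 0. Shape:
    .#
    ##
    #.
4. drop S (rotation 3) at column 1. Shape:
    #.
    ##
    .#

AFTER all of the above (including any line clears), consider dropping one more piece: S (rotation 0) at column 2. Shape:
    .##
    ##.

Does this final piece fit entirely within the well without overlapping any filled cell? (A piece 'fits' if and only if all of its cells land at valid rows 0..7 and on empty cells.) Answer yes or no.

Answer: yes

Derivation:
Drop 1: T rot2 at col 0 lands with bottom-row=0; cleared 0 line(s) (total 0); column heights now [2 2 2 0 0 0], max=2
Drop 2: I rot0 at col 1 lands with bottom-row=2; cleared 0 line(s) (total 0); column heights now [2 3 3 3 3 0], max=3
Drop 3: Z rot1 at col 0 lands with bottom-row=2; cleared 0 line(s) (total 0); column heights now [4 5 3 3 3 0], max=5
Drop 4: S rot3 at col 1 lands with bottom-row=4; cleared 0 line(s) (total 0); column heights now [4 7 6 3 3 0], max=7
Test piece S rot0 at col 2 (width 3): heights before test = [4 7 6 3 3 0]; fits = True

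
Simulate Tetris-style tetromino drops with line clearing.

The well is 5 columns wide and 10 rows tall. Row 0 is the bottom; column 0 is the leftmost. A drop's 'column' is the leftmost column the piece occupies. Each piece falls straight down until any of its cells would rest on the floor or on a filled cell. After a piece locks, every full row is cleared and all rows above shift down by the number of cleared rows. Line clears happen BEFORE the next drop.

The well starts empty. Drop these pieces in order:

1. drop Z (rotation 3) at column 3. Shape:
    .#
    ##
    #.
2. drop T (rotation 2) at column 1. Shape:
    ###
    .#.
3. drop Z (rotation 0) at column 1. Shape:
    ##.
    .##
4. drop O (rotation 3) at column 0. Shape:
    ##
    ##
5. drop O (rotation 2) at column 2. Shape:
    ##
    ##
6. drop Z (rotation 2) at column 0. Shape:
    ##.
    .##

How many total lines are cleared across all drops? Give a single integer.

Answer: 0

Derivation:
Drop 1: Z rot3 at col 3 lands with bottom-row=0; cleared 0 line(s) (total 0); column heights now [0 0 0 2 3], max=3
Drop 2: T rot2 at col 1 lands with bottom-row=1; cleared 0 line(s) (total 0); column heights now [0 3 3 3 3], max=3
Drop 3: Z rot0 at col 1 lands with bottom-row=3; cleared 0 line(s) (total 0); column heights now [0 5 5 4 3], max=5
Drop 4: O rot3 at col 0 lands with bottom-row=5; cleared 0 line(s) (total 0); column heights now [7 7 5 4 3], max=7
Drop 5: O rot2 at col 2 lands with bottom-row=5; cleared 0 line(s) (total 0); column heights now [7 7 7 7 3], max=7
Drop 6: Z rot2 at col 0 lands with bottom-row=7; cleared 0 line(s) (total 0); column heights now [9 9 8 7 3], max=9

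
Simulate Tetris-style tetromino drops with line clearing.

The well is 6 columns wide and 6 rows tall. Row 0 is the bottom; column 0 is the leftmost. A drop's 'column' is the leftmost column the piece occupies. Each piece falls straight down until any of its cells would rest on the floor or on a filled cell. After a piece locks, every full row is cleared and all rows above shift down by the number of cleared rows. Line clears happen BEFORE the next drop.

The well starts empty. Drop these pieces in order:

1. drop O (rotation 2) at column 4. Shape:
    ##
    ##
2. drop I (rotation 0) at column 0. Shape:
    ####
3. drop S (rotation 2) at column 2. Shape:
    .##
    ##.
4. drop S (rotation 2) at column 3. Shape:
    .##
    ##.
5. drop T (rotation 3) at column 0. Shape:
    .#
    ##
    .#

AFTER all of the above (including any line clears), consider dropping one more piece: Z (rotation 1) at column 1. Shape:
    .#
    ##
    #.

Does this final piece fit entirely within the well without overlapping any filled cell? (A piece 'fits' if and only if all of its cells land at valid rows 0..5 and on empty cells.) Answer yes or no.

Answer: yes

Derivation:
Drop 1: O rot2 at col 4 lands with bottom-row=0; cleared 0 line(s) (total 0); column heights now [0 0 0 0 2 2], max=2
Drop 2: I rot0 at col 0 lands with bottom-row=0; cleared 1 line(s) (total 1); column heights now [0 0 0 0 1 1], max=1
Drop 3: S rot2 at col 2 lands with bottom-row=0; cleared 0 line(s) (total 1); column heights now [0 0 1 2 2 1], max=2
Drop 4: S rot2 at col 3 lands with bottom-row=2; cleared 0 line(s) (total 1); column heights now [0 0 1 3 4 4], max=4
Drop 5: T rot3 at col 0 lands with bottom-row=0; cleared 0 line(s) (total 1); column heights now [2 3 1 3 4 4], max=4
Test piece Z rot1 at col 1 (width 2): heights before test = [2 3 1 3 4 4]; fits = True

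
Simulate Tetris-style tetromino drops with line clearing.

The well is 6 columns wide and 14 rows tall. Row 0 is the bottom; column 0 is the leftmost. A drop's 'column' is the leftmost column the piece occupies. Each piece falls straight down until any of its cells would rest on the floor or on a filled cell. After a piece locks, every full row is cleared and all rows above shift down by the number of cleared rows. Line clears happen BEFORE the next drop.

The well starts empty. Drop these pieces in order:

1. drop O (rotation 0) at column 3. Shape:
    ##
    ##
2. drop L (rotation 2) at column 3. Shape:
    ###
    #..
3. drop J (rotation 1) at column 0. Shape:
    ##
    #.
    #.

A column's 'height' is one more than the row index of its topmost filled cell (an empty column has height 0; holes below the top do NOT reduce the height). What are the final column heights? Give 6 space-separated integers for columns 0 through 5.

Answer: 3 3 0 4 4 4

Derivation:
Drop 1: O rot0 at col 3 lands with bottom-row=0; cleared 0 line(s) (total 0); column heights now [0 0 0 2 2 0], max=2
Drop 2: L rot2 at col 3 lands with bottom-row=2; cleared 0 line(s) (total 0); column heights now [0 0 0 4 4 4], max=4
Drop 3: J rot1 at col 0 lands with bottom-row=0; cleared 0 line(s) (total 0); column heights now [3 3 0 4 4 4], max=4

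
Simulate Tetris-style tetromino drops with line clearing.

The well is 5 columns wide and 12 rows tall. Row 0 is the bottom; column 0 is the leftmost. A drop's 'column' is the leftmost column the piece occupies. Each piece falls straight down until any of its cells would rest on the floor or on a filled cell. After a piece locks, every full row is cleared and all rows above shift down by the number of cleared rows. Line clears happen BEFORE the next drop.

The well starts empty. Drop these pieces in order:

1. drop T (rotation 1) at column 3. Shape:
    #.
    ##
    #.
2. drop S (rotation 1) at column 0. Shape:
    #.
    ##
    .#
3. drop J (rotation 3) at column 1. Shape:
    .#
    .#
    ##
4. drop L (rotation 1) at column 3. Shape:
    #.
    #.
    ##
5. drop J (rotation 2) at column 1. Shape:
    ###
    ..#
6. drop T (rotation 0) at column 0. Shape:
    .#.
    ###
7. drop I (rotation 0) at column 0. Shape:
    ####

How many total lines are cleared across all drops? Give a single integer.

Drop 1: T rot1 at col 3 lands with bottom-row=0; cleared 0 line(s) (total 0); column heights now [0 0 0 3 2], max=3
Drop 2: S rot1 at col 0 lands with bottom-row=0; cleared 0 line(s) (total 0); column heights now [3 2 0 3 2], max=3
Drop 3: J rot3 at col 1 lands with bottom-row=2; cleared 0 line(s) (total 0); column heights now [3 3 5 3 2], max=5
Drop 4: L rot1 at col 3 lands with bottom-row=3; cleared 0 line(s) (total 0); column heights now [3 3 5 6 4], max=6
Drop 5: J rot2 at col 1 lands with bottom-row=6; cleared 0 line(s) (total 0); column heights now [3 8 8 8 4], max=8
Drop 6: T rot0 at col 0 lands with bottom-row=8; cleared 0 line(s) (total 0); column heights now [9 10 9 8 4], max=10
Drop 7: I rot0 at col 0 lands with bottom-row=10; cleared 0 line(s) (total 0); column heights now [11 11 11 11 4], max=11

Answer: 0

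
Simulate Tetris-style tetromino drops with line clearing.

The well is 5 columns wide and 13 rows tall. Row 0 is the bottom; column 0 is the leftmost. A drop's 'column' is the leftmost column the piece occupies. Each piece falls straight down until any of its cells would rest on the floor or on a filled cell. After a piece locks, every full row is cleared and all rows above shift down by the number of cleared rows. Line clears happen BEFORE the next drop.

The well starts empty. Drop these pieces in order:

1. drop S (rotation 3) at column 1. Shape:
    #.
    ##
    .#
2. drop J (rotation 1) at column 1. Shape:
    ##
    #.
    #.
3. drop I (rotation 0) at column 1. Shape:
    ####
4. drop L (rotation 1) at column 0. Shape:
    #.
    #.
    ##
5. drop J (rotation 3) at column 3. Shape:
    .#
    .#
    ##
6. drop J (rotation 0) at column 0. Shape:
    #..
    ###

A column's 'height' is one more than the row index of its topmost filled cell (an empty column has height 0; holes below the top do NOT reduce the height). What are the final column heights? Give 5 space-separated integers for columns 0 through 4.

Drop 1: S rot3 at col 1 lands with bottom-row=0; cleared 0 line(s) (total 0); column heights now [0 3 2 0 0], max=3
Drop 2: J rot1 at col 1 lands with bottom-row=3; cleared 0 line(s) (total 0); column heights now [0 6 6 0 0], max=6
Drop 3: I rot0 at col 1 lands with bottom-row=6; cleared 0 line(s) (total 0); column heights now [0 7 7 7 7], max=7
Drop 4: L rot1 at col 0 lands with bottom-row=7; cleared 0 line(s) (total 0); column heights now [10 8 7 7 7], max=10
Drop 5: J rot3 at col 3 lands with bottom-row=7; cleared 0 line(s) (total 0); column heights now [10 8 7 8 10], max=10
Drop 6: J rot0 at col 0 lands with bottom-row=10; cleared 0 line(s) (total 0); column heights now [12 11 11 8 10], max=12

Answer: 12 11 11 8 10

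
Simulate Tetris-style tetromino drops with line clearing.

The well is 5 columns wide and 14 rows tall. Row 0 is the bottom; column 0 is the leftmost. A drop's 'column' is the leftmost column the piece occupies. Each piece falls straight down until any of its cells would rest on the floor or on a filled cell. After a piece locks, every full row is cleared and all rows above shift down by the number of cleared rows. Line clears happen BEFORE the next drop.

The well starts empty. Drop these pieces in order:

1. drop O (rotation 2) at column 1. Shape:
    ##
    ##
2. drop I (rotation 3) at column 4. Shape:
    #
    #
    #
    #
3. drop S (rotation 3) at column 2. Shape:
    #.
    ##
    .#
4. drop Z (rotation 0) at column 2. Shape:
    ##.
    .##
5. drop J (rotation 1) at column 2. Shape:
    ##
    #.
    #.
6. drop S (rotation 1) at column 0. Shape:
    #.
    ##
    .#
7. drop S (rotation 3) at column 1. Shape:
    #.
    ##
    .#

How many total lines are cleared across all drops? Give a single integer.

Answer: 0

Derivation:
Drop 1: O rot2 at col 1 lands with bottom-row=0; cleared 0 line(s) (total 0); column heights now [0 2 2 0 0], max=2
Drop 2: I rot3 at col 4 lands with bottom-row=0; cleared 0 line(s) (total 0); column heights now [0 2 2 0 4], max=4
Drop 3: S rot3 at col 2 lands with bottom-row=1; cleared 0 line(s) (total 0); column heights now [0 2 4 3 4], max=4
Drop 4: Z rot0 at col 2 lands with bottom-row=4; cleared 0 line(s) (total 0); column heights now [0 2 6 6 5], max=6
Drop 5: J rot1 at col 2 lands with bottom-row=6; cleared 0 line(s) (total 0); column heights now [0 2 9 9 5], max=9
Drop 6: S rot1 at col 0 lands with bottom-row=2; cleared 0 line(s) (total 0); column heights now [5 4 9 9 5], max=9
Drop 7: S rot3 at col 1 lands with bottom-row=9; cleared 0 line(s) (total 0); column heights now [5 12 11 9 5], max=12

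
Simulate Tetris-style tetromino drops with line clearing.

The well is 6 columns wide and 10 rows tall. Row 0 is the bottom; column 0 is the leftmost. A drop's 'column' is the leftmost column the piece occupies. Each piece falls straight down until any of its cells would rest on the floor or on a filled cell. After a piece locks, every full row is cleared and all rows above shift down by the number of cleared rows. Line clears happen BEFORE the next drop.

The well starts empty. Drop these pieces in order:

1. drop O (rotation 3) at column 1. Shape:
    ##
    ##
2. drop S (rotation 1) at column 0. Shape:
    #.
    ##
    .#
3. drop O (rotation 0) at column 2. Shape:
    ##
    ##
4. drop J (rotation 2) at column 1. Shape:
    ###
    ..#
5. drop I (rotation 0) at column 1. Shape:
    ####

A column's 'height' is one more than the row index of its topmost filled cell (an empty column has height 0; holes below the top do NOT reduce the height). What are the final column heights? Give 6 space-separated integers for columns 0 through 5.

Drop 1: O rot3 at col 1 lands with bottom-row=0; cleared 0 line(s) (total 0); column heights now [0 2 2 0 0 0], max=2
Drop 2: S rot1 at col 0 lands with bottom-row=2; cleared 0 line(s) (total 0); column heights now [5 4 2 0 0 0], max=5
Drop 3: O rot0 at col 2 lands with bottom-row=2; cleared 0 line(s) (total 0); column heights now [5 4 4 4 0 0], max=5
Drop 4: J rot2 at col 1 lands with bottom-row=4; cleared 0 line(s) (total 0); column heights now [5 6 6 6 0 0], max=6
Drop 5: I rot0 at col 1 lands with bottom-row=6; cleared 0 line(s) (total 0); column heights now [5 7 7 7 7 0], max=7

Answer: 5 7 7 7 7 0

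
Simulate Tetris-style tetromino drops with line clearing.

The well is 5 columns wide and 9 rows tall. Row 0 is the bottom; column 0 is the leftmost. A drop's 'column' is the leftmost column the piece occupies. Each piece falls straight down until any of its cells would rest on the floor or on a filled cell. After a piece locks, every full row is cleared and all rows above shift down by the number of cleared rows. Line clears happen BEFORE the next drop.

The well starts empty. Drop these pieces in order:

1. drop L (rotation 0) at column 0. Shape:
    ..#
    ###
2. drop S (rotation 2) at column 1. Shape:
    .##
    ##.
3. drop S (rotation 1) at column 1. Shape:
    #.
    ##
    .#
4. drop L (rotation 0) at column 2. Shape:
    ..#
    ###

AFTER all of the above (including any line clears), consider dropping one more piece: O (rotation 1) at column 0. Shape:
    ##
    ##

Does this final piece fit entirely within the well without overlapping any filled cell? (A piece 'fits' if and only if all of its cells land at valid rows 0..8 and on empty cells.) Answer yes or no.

Answer: yes

Derivation:
Drop 1: L rot0 at col 0 lands with bottom-row=0; cleared 0 line(s) (total 0); column heights now [1 1 2 0 0], max=2
Drop 2: S rot2 at col 1 lands with bottom-row=2; cleared 0 line(s) (total 0); column heights now [1 3 4 4 0], max=4
Drop 3: S rot1 at col 1 lands with bottom-row=4; cleared 0 line(s) (total 0); column heights now [1 7 6 4 0], max=7
Drop 4: L rot0 at col 2 lands with bottom-row=6; cleared 0 line(s) (total 0); column heights now [1 7 7 7 8], max=8
Test piece O rot1 at col 0 (width 2): heights before test = [1 7 7 7 8]; fits = True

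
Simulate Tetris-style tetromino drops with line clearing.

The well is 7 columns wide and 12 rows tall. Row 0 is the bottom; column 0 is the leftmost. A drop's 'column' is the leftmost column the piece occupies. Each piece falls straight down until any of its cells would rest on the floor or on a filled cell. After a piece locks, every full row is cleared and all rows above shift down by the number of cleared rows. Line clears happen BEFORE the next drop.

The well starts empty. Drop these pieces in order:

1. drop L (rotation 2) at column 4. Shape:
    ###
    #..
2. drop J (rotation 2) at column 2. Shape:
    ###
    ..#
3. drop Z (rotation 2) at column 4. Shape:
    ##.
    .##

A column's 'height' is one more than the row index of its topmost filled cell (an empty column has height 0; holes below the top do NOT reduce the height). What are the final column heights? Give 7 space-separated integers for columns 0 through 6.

Drop 1: L rot2 at col 4 lands with bottom-row=0; cleared 0 line(s) (total 0); column heights now [0 0 0 0 2 2 2], max=2
Drop 2: J rot2 at col 2 lands with bottom-row=2; cleared 0 line(s) (total 0); column heights now [0 0 4 4 4 2 2], max=4
Drop 3: Z rot2 at col 4 lands with bottom-row=3; cleared 0 line(s) (total 0); column heights now [0 0 4 4 5 5 4], max=5

Answer: 0 0 4 4 5 5 4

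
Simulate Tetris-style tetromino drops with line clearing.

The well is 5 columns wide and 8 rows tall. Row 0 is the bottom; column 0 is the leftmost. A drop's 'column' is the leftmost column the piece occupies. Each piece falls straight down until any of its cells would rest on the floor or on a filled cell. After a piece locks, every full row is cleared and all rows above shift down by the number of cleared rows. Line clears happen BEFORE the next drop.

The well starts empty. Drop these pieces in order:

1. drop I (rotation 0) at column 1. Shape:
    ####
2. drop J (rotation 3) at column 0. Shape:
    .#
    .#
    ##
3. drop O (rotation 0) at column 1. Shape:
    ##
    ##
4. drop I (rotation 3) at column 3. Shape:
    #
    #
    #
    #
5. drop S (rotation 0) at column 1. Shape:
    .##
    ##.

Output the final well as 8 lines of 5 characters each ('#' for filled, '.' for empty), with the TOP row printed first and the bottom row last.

Answer: ..##.
.##..
.##..
.###.
.#.#.
.#.#.
##.#.
.####

Derivation:
Drop 1: I rot0 at col 1 lands with bottom-row=0; cleared 0 line(s) (total 0); column heights now [0 1 1 1 1], max=1
Drop 2: J rot3 at col 0 lands with bottom-row=1; cleared 0 line(s) (total 0); column heights now [2 4 1 1 1], max=4
Drop 3: O rot0 at col 1 lands with bottom-row=4; cleared 0 line(s) (total 0); column heights now [2 6 6 1 1], max=6
Drop 4: I rot3 at col 3 lands with bottom-row=1; cleared 0 line(s) (total 0); column heights now [2 6 6 5 1], max=6
Drop 5: S rot0 at col 1 lands with bottom-row=6; cleared 0 line(s) (total 0); column heights now [2 7 8 8 1], max=8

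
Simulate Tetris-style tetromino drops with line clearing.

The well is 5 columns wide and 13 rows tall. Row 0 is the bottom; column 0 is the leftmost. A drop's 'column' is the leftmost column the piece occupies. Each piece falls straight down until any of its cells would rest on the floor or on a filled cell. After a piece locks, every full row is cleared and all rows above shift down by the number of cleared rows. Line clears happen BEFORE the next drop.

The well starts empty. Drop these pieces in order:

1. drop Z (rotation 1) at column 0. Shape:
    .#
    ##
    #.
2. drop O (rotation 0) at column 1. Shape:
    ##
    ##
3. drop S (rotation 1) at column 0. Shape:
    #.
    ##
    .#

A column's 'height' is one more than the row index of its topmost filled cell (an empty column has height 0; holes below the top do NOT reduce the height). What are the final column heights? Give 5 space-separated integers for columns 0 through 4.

Answer: 8 7 5 0 0

Derivation:
Drop 1: Z rot1 at col 0 lands with bottom-row=0; cleared 0 line(s) (total 0); column heights now [2 3 0 0 0], max=3
Drop 2: O rot0 at col 1 lands with bottom-row=3; cleared 0 line(s) (total 0); column heights now [2 5 5 0 0], max=5
Drop 3: S rot1 at col 0 lands with bottom-row=5; cleared 0 line(s) (total 0); column heights now [8 7 5 0 0], max=8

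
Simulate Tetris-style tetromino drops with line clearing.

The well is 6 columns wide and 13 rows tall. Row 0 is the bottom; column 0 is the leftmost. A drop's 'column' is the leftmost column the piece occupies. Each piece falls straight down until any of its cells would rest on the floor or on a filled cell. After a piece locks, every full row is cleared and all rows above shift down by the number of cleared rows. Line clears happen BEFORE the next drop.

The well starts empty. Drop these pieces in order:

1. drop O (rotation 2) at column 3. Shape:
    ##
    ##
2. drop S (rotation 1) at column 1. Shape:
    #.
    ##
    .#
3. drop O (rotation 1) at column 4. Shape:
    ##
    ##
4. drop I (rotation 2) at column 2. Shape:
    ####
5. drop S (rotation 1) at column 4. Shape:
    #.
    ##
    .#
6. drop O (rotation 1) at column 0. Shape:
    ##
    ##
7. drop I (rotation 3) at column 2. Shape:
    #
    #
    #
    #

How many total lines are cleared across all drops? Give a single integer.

Drop 1: O rot2 at col 3 lands with bottom-row=0; cleared 0 line(s) (total 0); column heights now [0 0 0 2 2 0], max=2
Drop 2: S rot1 at col 1 lands with bottom-row=0; cleared 0 line(s) (total 0); column heights now [0 3 2 2 2 0], max=3
Drop 3: O rot1 at col 4 lands with bottom-row=2; cleared 0 line(s) (total 0); column heights now [0 3 2 2 4 4], max=4
Drop 4: I rot2 at col 2 lands with bottom-row=4; cleared 0 line(s) (total 0); column heights now [0 3 5 5 5 5], max=5
Drop 5: S rot1 at col 4 lands with bottom-row=5; cleared 0 line(s) (total 0); column heights now [0 3 5 5 8 7], max=8
Drop 6: O rot1 at col 0 lands with bottom-row=3; cleared 1 line(s) (total 1); column heights now [4 4 2 2 7 6], max=7
Drop 7: I rot3 at col 2 lands with bottom-row=2; cleared 0 line(s) (total 1); column heights now [4 4 6 2 7 6], max=7

Answer: 1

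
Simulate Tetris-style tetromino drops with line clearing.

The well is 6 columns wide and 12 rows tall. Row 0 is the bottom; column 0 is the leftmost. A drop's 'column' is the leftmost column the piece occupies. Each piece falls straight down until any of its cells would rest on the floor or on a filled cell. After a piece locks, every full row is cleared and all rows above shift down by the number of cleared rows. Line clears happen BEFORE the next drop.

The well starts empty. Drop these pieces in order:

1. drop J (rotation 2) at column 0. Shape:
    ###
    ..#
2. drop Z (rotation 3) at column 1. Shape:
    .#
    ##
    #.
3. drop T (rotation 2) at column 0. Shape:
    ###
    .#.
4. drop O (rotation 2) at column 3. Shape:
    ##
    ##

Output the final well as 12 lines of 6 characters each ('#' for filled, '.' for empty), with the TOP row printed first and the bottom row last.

Drop 1: J rot2 at col 0 lands with bottom-row=0; cleared 0 line(s) (total 0); column heights now [2 2 2 0 0 0], max=2
Drop 2: Z rot3 at col 1 lands with bottom-row=2; cleared 0 line(s) (total 0); column heights now [2 4 5 0 0 0], max=5
Drop 3: T rot2 at col 0 lands with bottom-row=4; cleared 0 line(s) (total 0); column heights now [6 6 6 0 0 0], max=6
Drop 4: O rot2 at col 3 lands with bottom-row=0; cleared 0 line(s) (total 0); column heights now [6 6 6 2 2 0], max=6

Answer: ......
......
......
......
......
......
###...
.##...
.##...
.#....
#####.
..###.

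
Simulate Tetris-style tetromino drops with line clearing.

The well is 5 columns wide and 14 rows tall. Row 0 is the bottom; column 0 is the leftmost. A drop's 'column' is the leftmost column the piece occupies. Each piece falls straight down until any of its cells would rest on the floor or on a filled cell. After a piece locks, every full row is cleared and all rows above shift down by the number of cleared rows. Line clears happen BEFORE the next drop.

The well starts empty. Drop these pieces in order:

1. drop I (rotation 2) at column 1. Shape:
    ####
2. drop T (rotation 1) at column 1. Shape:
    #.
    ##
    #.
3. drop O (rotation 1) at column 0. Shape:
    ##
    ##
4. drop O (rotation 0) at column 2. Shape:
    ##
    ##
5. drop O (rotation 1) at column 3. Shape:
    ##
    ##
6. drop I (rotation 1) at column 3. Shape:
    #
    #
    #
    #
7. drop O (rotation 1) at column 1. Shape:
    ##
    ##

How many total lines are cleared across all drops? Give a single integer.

Answer: 0

Derivation:
Drop 1: I rot2 at col 1 lands with bottom-row=0; cleared 0 line(s) (total 0); column heights now [0 1 1 1 1], max=1
Drop 2: T rot1 at col 1 lands with bottom-row=1; cleared 0 line(s) (total 0); column heights now [0 4 3 1 1], max=4
Drop 3: O rot1 at col 0 lands with bottom-row=4; cleared 0 line(s) (total 0); column heights now [6 6 3 1 1], max=6
Drop 4: O rot0 at col 2 lands with bottom-row=3; cleared 0 line(s) (total 0); column heights now [6 6 5 5 1], max=6
Drop 5: O rot1 at col 3 lands with bottom-row=5; cleared 0 line(s) (total 0); column heights now [6 6 5 7 7], max=7
Drop 6: I rot1 at col 3 lands with bottom-row=7; cleared 0 line(s) (total 0); column heights now [6 6 5 11 7], max=11
Drop 7: O rot1 at col 1 lands with bottom-row=6; cleared 0 line(s) (total 0); column heights now [6 8 8 11 7], max=11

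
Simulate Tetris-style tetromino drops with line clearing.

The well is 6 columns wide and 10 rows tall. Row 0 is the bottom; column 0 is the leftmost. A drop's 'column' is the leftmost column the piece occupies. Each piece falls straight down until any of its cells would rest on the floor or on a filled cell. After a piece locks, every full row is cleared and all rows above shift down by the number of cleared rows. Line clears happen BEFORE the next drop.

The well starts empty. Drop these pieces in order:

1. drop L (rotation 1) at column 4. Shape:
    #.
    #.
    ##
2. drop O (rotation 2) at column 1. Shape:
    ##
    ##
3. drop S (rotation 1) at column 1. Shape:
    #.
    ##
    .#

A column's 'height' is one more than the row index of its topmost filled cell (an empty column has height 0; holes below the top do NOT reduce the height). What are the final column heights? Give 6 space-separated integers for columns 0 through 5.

Answer: 0 5 4 0 3 1

Derivation:
Drop 1: L rot1 at col 4 lands with bottom-row=0; cleared 0 line(s) (total 0); column heights now [0 0 0 0 3 1], max=3
Drop 2: O rot2 at col 1 lands with bottom-row=0; cleared 0 line(s) (total 0); column heights now [0 2 2 0 3 1], max=3
Drop 3: S rot1 at col 1 lands with bottom-row=2; cleared 0 line(s) (total 0); column heights now [0 5 4 0 3 1], max=5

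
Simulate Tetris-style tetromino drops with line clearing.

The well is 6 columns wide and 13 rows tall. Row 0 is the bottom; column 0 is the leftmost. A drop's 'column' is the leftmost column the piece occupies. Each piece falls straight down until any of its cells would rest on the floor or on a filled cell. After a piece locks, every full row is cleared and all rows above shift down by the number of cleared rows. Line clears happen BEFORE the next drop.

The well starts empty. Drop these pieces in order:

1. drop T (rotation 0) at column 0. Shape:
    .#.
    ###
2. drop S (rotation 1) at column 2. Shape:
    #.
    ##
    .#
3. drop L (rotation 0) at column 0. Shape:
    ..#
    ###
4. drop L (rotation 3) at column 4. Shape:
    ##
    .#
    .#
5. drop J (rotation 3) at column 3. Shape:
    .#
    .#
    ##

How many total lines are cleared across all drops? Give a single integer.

Drop 1: T rot0 at col 0 lands with bottom-row=0; cleared 0 line(s) (total 0); column heights now [1 2 1 0 0 0], max=2
Drop 2: S rot1 at col 2 lands with bottom-row=0; cleared 0 line(s) (total 0); column heights now [1 2 3 2 0 0], max=3
Drop 3: L rot0 at col 0 lands with bottom-row=3; cleared 0 line(s) (total 0); column heights now [4 4 5 2 0 0], max=5
Drop 4: L rot3 at col 4 lands with bottom-row=0; cleared 0 line(s) (total 0); column heights now [4 4 5 2 3 3], max=5
Drop 5: J rot3 at col 3 lands with bottom-row=3; cleared 0 line(s) (total 0); column heights now [4 4 5 4 6 3], max=6

Answer: 0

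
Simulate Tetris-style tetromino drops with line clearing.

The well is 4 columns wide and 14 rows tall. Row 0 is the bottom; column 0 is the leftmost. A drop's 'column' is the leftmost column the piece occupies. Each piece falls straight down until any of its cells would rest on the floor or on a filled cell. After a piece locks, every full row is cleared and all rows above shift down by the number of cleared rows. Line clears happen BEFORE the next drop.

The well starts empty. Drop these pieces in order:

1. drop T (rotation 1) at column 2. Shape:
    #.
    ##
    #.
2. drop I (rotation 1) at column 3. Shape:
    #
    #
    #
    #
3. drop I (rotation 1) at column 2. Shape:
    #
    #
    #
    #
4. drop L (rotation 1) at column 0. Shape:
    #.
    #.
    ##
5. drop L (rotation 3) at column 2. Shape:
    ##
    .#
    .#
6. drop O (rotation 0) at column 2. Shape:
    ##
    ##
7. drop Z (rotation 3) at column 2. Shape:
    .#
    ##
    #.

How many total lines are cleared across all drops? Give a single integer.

Answer: 0

Derivation:
Drop 1: T rot1 at col 2 lands with bottom-row=0; cleared 0 line(s) (total 0); column heights now [0 0 3 2], max=3
Drop 2: I rot1 at col 3 lands with bottom-row=2; cleared 0 line(s) (total 0); column heights now [0 0 3 6], max=6
Drop 3: I rot1 at col 2 lands with bottom-row=3; cleared 0 line(s) (total 0); column heights now [0 0 7 6], max=7
Drop 4: L rot1 at col 0 lands with bottom-row=0; cleared 0 line(s) (total 0); column heights now [3 1 7 6], max=7
Drop 5: L rot3 at col 2 lands with bottom-row=6; cleared 0 line(s) (total 0); column heights now [3 1 9 9], max=9
Drop 6: O rot0 at col 2 lands with bottom-row=9; cleared 0 line(s) (total 0); column heights now [3 1 11 11], max=11
Drop 7: Z rot3 at col 2 lands with bottom-row=11; cleared 0 line(s) (total 0); column heights now [3 1 13 14], max=14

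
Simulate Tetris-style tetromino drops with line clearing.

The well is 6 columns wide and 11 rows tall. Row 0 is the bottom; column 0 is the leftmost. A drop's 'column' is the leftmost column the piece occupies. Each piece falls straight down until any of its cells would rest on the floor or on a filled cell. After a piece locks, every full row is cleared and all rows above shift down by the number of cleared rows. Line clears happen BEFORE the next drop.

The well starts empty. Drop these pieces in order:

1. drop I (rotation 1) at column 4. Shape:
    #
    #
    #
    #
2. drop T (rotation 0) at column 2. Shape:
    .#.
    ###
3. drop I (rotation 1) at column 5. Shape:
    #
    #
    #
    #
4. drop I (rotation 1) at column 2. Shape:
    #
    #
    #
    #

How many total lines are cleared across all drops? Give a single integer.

Answer: 0

Derivation:
Drop 1: I rot1 at col 4 lands with bottom-row=0; cleared 0 line(s) (total 0); column heights now [0 0 0 0 4 0], max=4
Drop 2: T rot0 at col 2 lands with bottom-row=4; cleared 0 line(s) (total 0); column heights now [0 0 5 6 5 0], max=6
Drop 3: I rot1 at col 5 lands with bottom-row=0; cleared 0 line(s) (total 0); column heights now [0 0 5 6 5 4], max=6
Drop 4: I rot1 at col 2 lands with bottom-row=5; cleared 0 line(s) (total 0); column heights now [0 0 9 6 5 4], max=9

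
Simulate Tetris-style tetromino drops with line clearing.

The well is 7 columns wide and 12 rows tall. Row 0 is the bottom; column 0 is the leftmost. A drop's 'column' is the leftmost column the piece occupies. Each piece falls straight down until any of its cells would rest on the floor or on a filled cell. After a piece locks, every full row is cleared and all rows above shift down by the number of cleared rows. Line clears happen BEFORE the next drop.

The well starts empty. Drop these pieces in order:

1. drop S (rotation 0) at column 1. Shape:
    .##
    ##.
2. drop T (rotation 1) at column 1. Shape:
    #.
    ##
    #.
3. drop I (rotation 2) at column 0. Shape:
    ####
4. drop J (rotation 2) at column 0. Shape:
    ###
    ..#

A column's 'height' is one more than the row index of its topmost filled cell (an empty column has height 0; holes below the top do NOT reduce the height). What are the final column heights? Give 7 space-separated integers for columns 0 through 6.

Drop 1: S rot0 at col 1 lands with bottom-row=0; cleared 0 line(s) (total 0); column heights now [0 1 2 2 0 0 0], max=2
Drop 2: T rot1 at col 1 lands with bottom-row=1; cleared 0 line(s) (total 0); column heights now [0 4 3 2 0 0 0], max=4
Drop 3: I rot2 at col 0 lands with bottom-row=4; cleared 0 line(s) (total 0); column heights now [5 5 5 5 0 0 0], max=5
Drop 4: J rot2 at col 0 lands with bottom-row=5; cleared 0 line(s) (total 0); column heights now [7 7 7 5 0 0 0], max=7

Answer: 7 7 7 5 0 0 0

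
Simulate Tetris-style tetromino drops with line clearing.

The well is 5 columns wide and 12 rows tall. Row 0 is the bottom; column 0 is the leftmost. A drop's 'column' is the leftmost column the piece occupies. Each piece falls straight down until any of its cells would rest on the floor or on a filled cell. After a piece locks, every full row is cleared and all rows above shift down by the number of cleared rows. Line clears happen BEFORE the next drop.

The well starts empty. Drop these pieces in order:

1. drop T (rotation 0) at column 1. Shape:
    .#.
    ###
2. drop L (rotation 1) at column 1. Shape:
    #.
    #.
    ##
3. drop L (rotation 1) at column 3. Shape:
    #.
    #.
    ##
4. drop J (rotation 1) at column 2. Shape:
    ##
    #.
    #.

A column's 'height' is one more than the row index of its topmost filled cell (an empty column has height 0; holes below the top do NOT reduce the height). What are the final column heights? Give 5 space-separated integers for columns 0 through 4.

Answer: 0 5 6 6 2

Derivation:
Drop 1: T rot0 at col 1 lands with bottom-row=0; cleared 0 line(s) (total 0); column heights now [0 1 2 1 0], max=2
Drop 2: L rot1 at col 1 lands with bottom-row=2; cleared 0 line(s) (total 0); column heights now [0 5 3 1 0], max=5
Drop 3: L rot1 at col 3 lands with bottom-row=1; cleared 0 line(s) (total 0); column heights now [0 5 3 4 2], max=5
Drop 4: J rot1 at col 2 lands with bottom-row=3; cleared 0 line(s) (total 0); column heights now [0 5 6 6 2], max=6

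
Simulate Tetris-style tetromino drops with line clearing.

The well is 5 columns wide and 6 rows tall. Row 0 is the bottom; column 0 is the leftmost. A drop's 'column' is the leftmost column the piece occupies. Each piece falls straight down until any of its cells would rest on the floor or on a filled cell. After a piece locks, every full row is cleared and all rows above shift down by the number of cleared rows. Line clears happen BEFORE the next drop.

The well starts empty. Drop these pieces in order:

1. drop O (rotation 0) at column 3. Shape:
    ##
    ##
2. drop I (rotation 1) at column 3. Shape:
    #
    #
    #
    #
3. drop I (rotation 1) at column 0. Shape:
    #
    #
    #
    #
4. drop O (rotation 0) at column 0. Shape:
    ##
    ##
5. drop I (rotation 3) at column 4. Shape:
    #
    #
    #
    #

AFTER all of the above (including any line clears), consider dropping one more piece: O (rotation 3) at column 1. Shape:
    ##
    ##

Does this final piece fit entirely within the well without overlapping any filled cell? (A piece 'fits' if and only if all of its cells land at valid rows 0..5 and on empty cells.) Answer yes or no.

Answer: no

Derivation:
Drop 1: O rot0 at col 3 lands with bottom-row=0; cleared 0 line(s) (total 0); column heights now [0 0 0 2 2], max=2
Drop 2: I rot1 at col 3 lands with bottom-row=2; cleared 0 line(s) (total 0); column heights now [0 0 0 6 2], max=6
Drop 3: I rot1 at col 0 lands with bottom-row=0; cleared 0 line(s) (total 0); column heights now [4 0 0 6 2], max=6
Drop 4: O rot0 at col 0 lands with bottom-row=4; cleared 0 line(s) (total 0); column heights now [6 6 0 6 2], max=6
Drop 5: I rot3 at col 4 lands with bottom-row=2; cleared 0 line(s) (total 0); column heights now [6 6 0 6 6], max=6
Test piece O rot3 at col 1 (width 2): heights before test = [6 6 0 6 6]; fits = False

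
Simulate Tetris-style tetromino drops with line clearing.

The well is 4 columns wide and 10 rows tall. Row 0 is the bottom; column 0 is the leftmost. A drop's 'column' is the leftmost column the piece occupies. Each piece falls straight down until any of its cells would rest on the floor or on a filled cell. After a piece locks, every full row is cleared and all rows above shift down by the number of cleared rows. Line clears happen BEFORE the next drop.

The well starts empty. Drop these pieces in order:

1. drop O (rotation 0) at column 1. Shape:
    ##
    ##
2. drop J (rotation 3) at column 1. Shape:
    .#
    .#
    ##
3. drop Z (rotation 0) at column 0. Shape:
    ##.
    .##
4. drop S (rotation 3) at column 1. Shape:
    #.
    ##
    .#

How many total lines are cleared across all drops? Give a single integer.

Answer: 0

Derivation:
Drop 1: O rot0 at col 1 lands with bottom-row=0; cleared 0 line(s) (total 0); column heights now [0 2 2 0], max=2
Drop 2: J rot3 at col 1 lands with bottom-row=2; cleared 0 line(s) (total 0); column heights now [0 3 5 0], max=5
Drop 3: Z rot0 at col 0 lands with bottom-row=5; cleared 0 line(s) (total 0); column heights now [7 7 6 0], max=7
Drop 4: S rot3 at col 1 lands with bottom-row=6; cleared 0 line(s) (total 0); column heights now [7 9 8 0], max=9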